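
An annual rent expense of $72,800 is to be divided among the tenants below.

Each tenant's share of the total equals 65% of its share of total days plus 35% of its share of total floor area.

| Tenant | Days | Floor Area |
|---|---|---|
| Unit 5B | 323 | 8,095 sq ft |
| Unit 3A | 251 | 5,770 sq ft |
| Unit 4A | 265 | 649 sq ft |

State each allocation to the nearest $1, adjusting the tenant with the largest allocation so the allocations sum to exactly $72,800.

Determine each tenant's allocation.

Unit 5B: $32,429 | Unit 3A: $24,286 | Unit 4A: $16,085

Days total 839; floor area total 14,514.
Combined weights (65% days + 35% floor area): Unit 5B 0.4454; Unit 3A 0.3336; Unit 4A 0.2210.
Pro-rata amounts: Unit 5B 32,428.502; Unit 3A 24,286.02; Unit 4A 16,085.48.
After rounding ($1): Unit 5B $32,429; Unit 3A $24,286; Unit 4A $16,085. Sum = $72,800.
Sum already equals the total — no adjustment.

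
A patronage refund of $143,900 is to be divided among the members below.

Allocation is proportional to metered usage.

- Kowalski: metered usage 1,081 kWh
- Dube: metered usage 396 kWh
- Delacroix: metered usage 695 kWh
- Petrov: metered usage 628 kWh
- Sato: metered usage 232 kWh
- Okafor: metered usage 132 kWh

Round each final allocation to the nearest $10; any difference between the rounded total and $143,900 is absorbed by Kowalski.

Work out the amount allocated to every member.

Kowalski: $49,170 · Dube: $18,010 · Delacroix: $31,610 · Petrov: $28,560 · Sato: $10,550 · Okafor: $6,000

Total metered usage = 3,164.
Unrounded shares: Kowalski 1,081/3,164 × $143,900 = 49,164.32; Dube 396/3,164 × $143,900 = 18,010.24; Delacroix 695/3,164 × $143,900 = 31,608.88; Petrov 628/3,164 × $143,900 = 28,561.69; Sato 232/3,164 × $143,900 = 10,551.45; Okafor 132/3,164 × $143,900 = 6,003.41.
At nearest $10: Kowalski $49,160; Dube $18,010; Delacroix $31,610; Petrov $28,560; Sato $10,550; Okafor $6,000. Sum = $143,890.
Difference $143,900 − $143,890 = +$10 applied to Kowalski: Kowalski becomes $49,170.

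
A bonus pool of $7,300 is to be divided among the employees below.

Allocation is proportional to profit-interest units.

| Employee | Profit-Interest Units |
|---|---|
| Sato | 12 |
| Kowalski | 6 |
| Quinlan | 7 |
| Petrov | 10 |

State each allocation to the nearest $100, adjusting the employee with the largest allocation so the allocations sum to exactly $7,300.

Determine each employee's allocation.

Sato: $2,400 | Kowalski: $1,300 | Quinlan: $1,500 | Petrov: $2,100

Sum of profit-interest units: 35.
Pro-rata amounts: Sato 12/35 × $7,300 = 2,502.86; Kowalski 6/35 × $7,300 = 1,251.43; Quinlan 7/35 × $7,300 = 1,460.00; Petrov 10/35 × $7,300 = 2,085.71.
At nearest $100: Sato $2,500; Kowalski $1,300; Quinlan $1,500; Petrov $2,100. Sum = $7,400.
Difference $7,300 − $7,400 = −$100 applied to largest allocation (Sato): Sato becomes $2,400.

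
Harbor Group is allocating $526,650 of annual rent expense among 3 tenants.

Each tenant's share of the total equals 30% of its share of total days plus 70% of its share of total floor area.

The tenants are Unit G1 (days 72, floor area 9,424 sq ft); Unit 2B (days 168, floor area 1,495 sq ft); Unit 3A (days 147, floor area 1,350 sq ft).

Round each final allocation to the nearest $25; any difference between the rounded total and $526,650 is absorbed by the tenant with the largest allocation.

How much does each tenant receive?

Unit G1: $312,575; Unit 2B: $113,500; Unit 3A: $100,575

Totals — days 387, floor area 12,269.
Composite weights (30% days + 70% floor area): Unit G1 0.5935; Unit 2B 0.2155; Unit 3A 0.1910.
Unrounded shares: Unit G1 312,563.77; Unit 2B 113,508.26; Unit 3A 100,577.97.
Rounded to nearest $25: Unit G1 $312,575; Unit 2B $113,500; Unit 3A $100,575. Sum = $526,650.
No rounding difference to absorb.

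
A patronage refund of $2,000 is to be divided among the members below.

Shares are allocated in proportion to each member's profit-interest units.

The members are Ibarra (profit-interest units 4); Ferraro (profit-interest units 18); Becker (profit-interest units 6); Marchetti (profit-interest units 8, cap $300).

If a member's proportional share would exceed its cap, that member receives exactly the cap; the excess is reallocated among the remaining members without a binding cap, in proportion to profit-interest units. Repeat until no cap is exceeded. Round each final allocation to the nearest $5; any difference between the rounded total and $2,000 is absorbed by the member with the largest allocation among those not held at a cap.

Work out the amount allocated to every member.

Sum of profit-interest units: 36.
Proportional shares (ignoring caps): Ibarra 222.22; Ferraro 1,000.00; Becker 333.33; Marchetti 444.44.
Cap binds for Marchetti ($300); remaining pool $1,700 reallocated over remaining profit-interest units 28.
Redistributed shares: Ibarra 242.86 → $245; Ferraro 1,092.86 → $1,095; Becker 364.29 → $365.
Rounding difference −$5 applied to Ferraro → $1,090.

Ibarra: $245 · Ferraro: $1,090 · Becker: $365 · Marchetti: $300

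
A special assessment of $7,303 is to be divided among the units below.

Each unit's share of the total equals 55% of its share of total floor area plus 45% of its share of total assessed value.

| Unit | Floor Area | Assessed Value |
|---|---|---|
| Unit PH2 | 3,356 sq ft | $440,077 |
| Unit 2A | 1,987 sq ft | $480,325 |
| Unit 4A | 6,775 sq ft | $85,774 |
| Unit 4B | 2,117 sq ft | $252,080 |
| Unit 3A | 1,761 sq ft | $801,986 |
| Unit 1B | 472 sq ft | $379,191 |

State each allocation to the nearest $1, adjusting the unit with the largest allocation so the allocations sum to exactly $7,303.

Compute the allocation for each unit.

Unit PH2: $1,411 | Unit 2A: $1,132 | Unit 4A: $1,768 | Unit 4B: $856 | Unit 3A: $1,510 | Unit 1B: $626

Floor area total 16,468; assessed value total 2,439,433.
Composite weights (55% floor area + 45% assessed value): Unit PH2 0.1933; Unit 2A 0.1550; Unit 4A 0.2421; Unit 4B 0.1172; Unit 3A 0.2068; Unit 1B 0.0857.
Raw shares: Unit PH2 1,411.41; Unit 2A 1,131.73; Unit 4A 1,768.02; Unit 4B 855.95; Unit 3A 1,509.94; Unit 1B 625.96.
At nearest $1: Unit PH2 $1,411; Unit 2A $1,132; Unit 4A $1,768; Unit 4B $856; Unit 3A $1,510; Unit 1B $626. Sum = $7,303.
No rounding difference to absorb.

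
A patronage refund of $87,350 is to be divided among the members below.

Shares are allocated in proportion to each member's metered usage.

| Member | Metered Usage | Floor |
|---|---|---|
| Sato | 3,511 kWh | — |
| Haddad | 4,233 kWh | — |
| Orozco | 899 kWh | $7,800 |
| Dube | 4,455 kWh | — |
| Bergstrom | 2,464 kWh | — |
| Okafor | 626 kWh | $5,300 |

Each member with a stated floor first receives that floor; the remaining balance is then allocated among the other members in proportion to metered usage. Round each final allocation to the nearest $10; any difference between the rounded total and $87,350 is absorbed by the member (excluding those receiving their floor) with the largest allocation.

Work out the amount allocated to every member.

Sato: $17,780; Haddad: $21,430; Orozco: $7,800; Dube: $22,560; Bergstrom: $12,480; Okafor: $5,300

Minimums first: Orozco $7,800; Okafor $5,300. Balance $74,250.
Balance split over remaining metered usage 14,663: Sato 17,778.88 → $17,780; Haddad 21,434.92 → $21,430; Dube 22,559.08 → $22,560; Bergstrom 12,477.12 → $12,480.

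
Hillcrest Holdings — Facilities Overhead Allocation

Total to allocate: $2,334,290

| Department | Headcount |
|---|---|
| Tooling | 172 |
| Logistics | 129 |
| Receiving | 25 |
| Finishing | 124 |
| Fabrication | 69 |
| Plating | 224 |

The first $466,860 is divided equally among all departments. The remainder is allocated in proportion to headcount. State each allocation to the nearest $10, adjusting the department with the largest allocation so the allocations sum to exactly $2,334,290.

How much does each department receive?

$466,860 shared equally gives $77,810 per department.
Remainder $1,867,430 by headcount (total 743): Tooling 432,298.73 → $432,300; Logistics 324,224.05 → $324,220; Receiving 62,834.12 → $62,830; Finishing 311,657.23 → $311,660; Fabrication 173,422.17 → $173,420; Plating 562,993.70 → $562,990.
Rounding difference +$10 on remainder applied to Plating.
Totals: Tooling $77,810 + $432,300 = $510,110; Logistics $77,810 + $324,220 = $402,030; Receiving $77,810 + $62,830 = $140,640; Finishing $77,810 + $311,660 = $389,470; Fabrication $77,810 + $173,420 = $251,230; Plating $77,810 + $563,000 = $640,810.

Tooling: $510,110 | Logistics: $402,030 | Receiving: $140,640 | Finishing: $389,470 | Fabrication: $251,230 | Plating: $640,810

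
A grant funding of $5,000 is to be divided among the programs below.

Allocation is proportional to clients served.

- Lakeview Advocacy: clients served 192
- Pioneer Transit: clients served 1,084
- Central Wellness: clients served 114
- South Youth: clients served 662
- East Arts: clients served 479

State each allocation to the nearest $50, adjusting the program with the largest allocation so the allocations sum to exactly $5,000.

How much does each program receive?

Clients served total: 2,531.
Raw shares: Lakeview Advocacy 192/2,531 × $5,000 = 379.30; Pioneer Transit 1,084/2,531 × $5,000 = 2,141.45; Central Wellness 114/2,531 × $5,000 = 225.21; South Youth 662/2,531 × $5,000 = 1,307.78; East Arts 479/2,531 × $5,000 = 946.27.
At nearest $50: Lakeview Advocacy $400; Pioneer Transit $2,150; Central Wellness $250; South Youth $1,300; East Arts $950. Sum = $5,050.
Difference $5,000 − $5,050 = −$50 applied to largest allocation (Pioneer Transit): Pioneer Transit becomes $2,100.

Lakeview Advocacy: $400; Pioneer Transit: $2,100; Central Wellness: $250; South Youth: $1,300; East Arts: $950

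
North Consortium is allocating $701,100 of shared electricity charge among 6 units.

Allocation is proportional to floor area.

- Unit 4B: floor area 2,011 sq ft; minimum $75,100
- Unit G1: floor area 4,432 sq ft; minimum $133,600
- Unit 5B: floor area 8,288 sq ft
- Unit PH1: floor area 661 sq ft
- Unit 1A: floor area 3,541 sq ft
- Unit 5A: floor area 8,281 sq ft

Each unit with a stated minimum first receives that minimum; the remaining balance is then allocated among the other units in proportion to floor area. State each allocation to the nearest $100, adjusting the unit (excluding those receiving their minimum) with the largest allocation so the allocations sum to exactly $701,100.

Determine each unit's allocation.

Minimums first: Unit 4B $75,100; Unit G1 $133,600. Remaining pool $492,400.
Remaining pool split over remaining floor area 20,771: Unit 5B 196,476.39 → $196,500; Unit PH1 15,669.75 → $15,700; Unit 1A 83,943.40 → $83,900; Unit 5A 196,310.45 → $196,300.

Unit 4B: $75,100 · Unit G1: $133,600 · Unit 5B: $196,500 · Unit PH1: $15,700 · Unit 1A: $83,900 · Unit 5A: $196,300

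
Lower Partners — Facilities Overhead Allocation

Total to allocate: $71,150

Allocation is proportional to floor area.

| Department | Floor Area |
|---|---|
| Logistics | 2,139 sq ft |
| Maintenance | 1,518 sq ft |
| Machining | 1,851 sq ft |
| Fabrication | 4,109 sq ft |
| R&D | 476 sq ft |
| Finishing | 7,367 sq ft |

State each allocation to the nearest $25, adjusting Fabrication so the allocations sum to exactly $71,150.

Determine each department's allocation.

Total floor area = 17,460.
Unrounded shares: Logistics 2,139/17,460 × $71,150 = 8,716.49; Maintenance 1,518/17,460 × $71,150 = 6,185.89; Machining 1,851/17,460 × $71,150 = 7,542.88; Fabrication 4,109/17,460 × $71,150 = 16,744.29; R&D 476/17,460 × $71,150 = 1,939.71; Finishing 7,367/17,460 × $71,150 = 30,020.74.
Rounded to nearest $25: Logistics $8,725; Maintenance $6,175; Machining $7,550; Fabrication $16,750; R&D $1,950; Finishing $30,025. Sum = $71,175.
Difference $71,150 − $71,175 = −$25 applied to Fabrication: Fabrication becomes $16,725.

Logistics: $8,725; Maintenance: $6,175; Machining: $7,550; Fabrication: $16,725; R&D: $1,950; Finishing: $30,025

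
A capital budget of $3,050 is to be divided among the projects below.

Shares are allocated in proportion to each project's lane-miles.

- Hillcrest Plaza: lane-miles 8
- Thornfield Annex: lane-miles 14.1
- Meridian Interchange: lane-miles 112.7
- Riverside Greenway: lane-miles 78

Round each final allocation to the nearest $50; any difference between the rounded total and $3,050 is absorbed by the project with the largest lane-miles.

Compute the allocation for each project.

Combined lane-miles = 8 + 14.1 + 112.7 + 78 = 212.8.
Unrounded shares: Hillcrest Plaza 114.66; Thornfield Annex 202.09; Meridian Interchange 1,615.30; Riverside Greenway 1,117.95.
After rounding ($50): Hillcrest Plaza $100; Thornfield Annex $200; Meridian Interchange $1,600; Riverside Greenway $1,100. Sum = $3,000.
Difference $3,050 − $3,000 = +$50 applied to largest lane-miles (Meridian Interchange): Meridian Interchange becomes $1,650.

Hillcrest Plaza: $100; Thornfield Annex: $200; Meridian Interchange: $1,650; Riverside Greenway: $1,100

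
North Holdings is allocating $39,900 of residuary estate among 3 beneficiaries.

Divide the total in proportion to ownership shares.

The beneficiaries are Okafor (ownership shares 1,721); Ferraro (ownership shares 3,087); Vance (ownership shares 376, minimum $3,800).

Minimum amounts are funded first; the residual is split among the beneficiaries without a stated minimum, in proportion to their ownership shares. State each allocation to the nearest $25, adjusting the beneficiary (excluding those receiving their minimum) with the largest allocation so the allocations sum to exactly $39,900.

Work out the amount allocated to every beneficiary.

Okafor: $12,925; Ferraro: $23,175; Vance: $3,800

Fund the minimums — Vance $3,800. Balance $36,100.
Balance split over remaining ownership shares 4,808: Okafor 12,921.82 → $12,925; Ferraro 23,178.18 → $23,175.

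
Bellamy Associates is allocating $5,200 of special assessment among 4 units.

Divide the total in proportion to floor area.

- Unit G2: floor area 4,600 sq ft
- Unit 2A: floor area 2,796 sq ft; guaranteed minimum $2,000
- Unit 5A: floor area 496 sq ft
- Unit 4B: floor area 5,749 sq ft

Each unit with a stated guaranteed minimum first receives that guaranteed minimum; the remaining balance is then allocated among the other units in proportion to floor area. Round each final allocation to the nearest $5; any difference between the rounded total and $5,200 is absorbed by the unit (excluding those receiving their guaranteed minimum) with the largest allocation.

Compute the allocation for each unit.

Unit G2: $1,355 | Unit 2A: $2,000 | Unit 5A: $145 | Unit 4B: $1,700

Fund the minimums — Unit 2A $2,000. Balance $3,200.
Balance split over remaining floor area 10,845: Unit G2 1,357.31 → $1,355; Unit 5A 146.35 → $145; Unit 4B 1,696.34 → $1,695.
Rounding difference +$5 applied to Unit 4B → $1,700.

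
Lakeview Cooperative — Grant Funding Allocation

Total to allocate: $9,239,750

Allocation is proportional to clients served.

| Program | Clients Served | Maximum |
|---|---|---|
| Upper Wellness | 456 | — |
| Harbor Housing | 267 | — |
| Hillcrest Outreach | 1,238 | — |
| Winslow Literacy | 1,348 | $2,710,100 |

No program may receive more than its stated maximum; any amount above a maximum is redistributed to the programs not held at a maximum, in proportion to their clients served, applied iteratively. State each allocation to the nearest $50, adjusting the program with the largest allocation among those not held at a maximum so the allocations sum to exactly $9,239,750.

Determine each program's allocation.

Upper Wellness: $1,518,350 · Harbor Housing: $889,050 · Hillcrest Outreach: $4,122,250 · Winslow Literacy: $2,710,100

Total clients served = 3,309.
Proportional shares (ignoring caps): Upper Wellness 1,273,292.84; Harbor Housing 745,546.46; Hillcrest Outreach 3,456,878.36; Winslow Literacy 3,764,032.34.
Held at cap: Winslow Literacy ($2,710,100); remaining pool $6,529,650 reallocated over remaining clients served 1,961.
Shares after redistribution: Upper Wellness 1,518,368.38 → $1,518,350; Harbor Housing 889,044.65 → $889,050; Hillcrest Outreach 4,122,236.97 → $4,122,250.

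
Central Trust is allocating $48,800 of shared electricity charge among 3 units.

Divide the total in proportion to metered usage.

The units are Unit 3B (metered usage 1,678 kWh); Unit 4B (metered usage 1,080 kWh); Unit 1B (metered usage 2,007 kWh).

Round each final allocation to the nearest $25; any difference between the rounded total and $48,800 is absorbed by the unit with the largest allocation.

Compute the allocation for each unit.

Total metered usage = 4,765.
Unrounded shares: Unit 3B 1,678/4,765 × $48,800 = 17,184.97; Unit 4B 1,080/4,765 × $48,800 = 11,060.65; Unit 1B 2,007/4,765 × $48,800 = 20,554.38.
At nearest $25: Unit 3B $17,175; Unit 4B $11,050; Unit 1B $20,550. Sum = $48,775.
Difference $48,800 − $48,775 = +$25 applied to largest allocation (Unit 1B): Unit 1B becomes $20,575.

Unit 3B: $17,175 · Unit 4B: $11,050 · Unit 1B: $20,575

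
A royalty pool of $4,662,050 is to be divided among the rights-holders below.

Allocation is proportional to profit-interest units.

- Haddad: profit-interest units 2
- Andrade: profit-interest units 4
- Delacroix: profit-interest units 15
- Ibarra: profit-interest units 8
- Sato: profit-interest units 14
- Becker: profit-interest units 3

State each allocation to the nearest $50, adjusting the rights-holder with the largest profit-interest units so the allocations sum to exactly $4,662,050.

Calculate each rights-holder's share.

Haddad: $202,700; Andrade: $405,400; Delacroix: $1,520,200; Ibarra: $810,800; Sato: $1,418,900; Becker: $304,050

Total profit-interest units = 46.
Proportional shares: Haddad 2/46 × $4,662,050 = 202,697.83; Andrade 4/46 × $4,662,050 = 405,395.65; Delacroix 15/46 × $4,662,050 = 1,520,233.70; Ibarra 8/46 × $4,662,050 = 810,791.30; Sato 14/46 × $4,662,050 = 1,418,884.78; Becker 3/46 × $4,662,050 = 304,046.74.
At nearest $50: Haddad $202,700; Andrade $405,400; Delacroix $1,520,250; Ibarra $810,800; Sato $1,418,900; Becker $304,050. Sum = $4,662,100.
Difference $4,662,050 − $4,662,100 = −$50 applied to largest profit-interest units (Delacroix): Delacroix becomes $1,520,200.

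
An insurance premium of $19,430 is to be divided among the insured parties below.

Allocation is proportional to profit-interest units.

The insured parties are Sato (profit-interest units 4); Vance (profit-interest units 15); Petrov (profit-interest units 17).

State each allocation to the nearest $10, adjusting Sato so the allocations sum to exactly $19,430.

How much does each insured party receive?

Total profit-interest units = 36.
Unrounded shares: Sato 4/36 × $19,430 = 2,158.89; Vance 15/36 × $19,430 = 8,095.83; Petrov 17/36 × $19,430 = 9,175.28.
Rounded to nearest $10: Sato $2,160; Vance $8,100; Petrov $9,180. Sum = $19,440.
Difference $19,430 − $19,440 = −$10 applied to Sato: Sato becomes $2,150.

Sato: $2,150 · Vance: $8,100 · Petrov: $9,180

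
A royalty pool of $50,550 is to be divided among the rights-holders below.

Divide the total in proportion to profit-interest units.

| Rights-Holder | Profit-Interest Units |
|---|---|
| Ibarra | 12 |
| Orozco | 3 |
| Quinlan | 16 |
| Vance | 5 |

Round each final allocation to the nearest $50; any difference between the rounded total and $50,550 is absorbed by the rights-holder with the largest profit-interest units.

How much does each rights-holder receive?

Ibarra: $16,850 · Orozco: $4,200 · Quinlan: $22,500 · Vance: $7,000

Profit-interest units total: 12 + 3 + 16 + 5 = 36.
Pro-rata amounts: Ibarra 16,850.00; Orozco 4,212.50; Quinlan 22,466.67; Vance 7,020.83.
At nearest $50: Ibarra $16,850; Orozco $4,200; Quinlan $22,450; Vance $7,000. Sum = $50,500.
Difference $50,550 − $50,500 = +$50 applied to largest profit-interest units (Quinlan): Quinlan becomes $22,500.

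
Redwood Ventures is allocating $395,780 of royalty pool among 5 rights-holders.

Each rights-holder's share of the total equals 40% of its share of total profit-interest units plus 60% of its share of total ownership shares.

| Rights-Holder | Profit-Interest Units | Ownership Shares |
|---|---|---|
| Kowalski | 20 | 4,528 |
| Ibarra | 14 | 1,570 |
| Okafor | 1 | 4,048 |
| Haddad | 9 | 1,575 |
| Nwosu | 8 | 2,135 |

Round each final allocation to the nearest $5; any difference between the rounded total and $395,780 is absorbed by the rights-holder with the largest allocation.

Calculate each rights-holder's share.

Kowalski: $138,490 | Ibarra: $69,530 | Okafor: $72,420 | Haddad: $54,395 | Nwosu: $60,945

Profit-interest units total 52; ownership shares total 13,856.
Composite weights (40% profit-interest units + 60% ownership shares): Kowalski 0.3499; Ibarra 0.1757; Okafor 0.1830; Haddad 0.1374; Nwosu 0.1540.
Unrounded shares: Kowalski 138,491.36; Ibarra 69,529.56; Okafor 72,420.22; Haddad 54,392.94; Nwosu 60,945.92.
After rounding ($5): Kowalski $138,490; Ibarra $69,530; Okafor $72,420; Haddad $54,395; Nwosu $60,945. Sum = $395,780.
Rounded total matches; no reconciliation needed.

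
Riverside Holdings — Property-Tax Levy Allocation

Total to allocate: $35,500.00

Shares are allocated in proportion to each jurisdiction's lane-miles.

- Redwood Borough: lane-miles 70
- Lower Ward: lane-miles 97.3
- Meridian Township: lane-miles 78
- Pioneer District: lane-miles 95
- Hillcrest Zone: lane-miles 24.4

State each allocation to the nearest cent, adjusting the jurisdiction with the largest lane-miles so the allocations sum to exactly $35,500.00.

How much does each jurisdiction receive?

Redwood Borough: $6,813.82 | Lower Ward: $9,471.21 | Meridian Township: $7,592.54 | Pioneer District: $9,247.33 | Hillcrest Zone: $2,375.10

Total lane-miles = 70 + 97.3 + 78 + 95 + 24.4 = 364.7.
Unrounded shares: Redwood Borough 6,813.8196; Lower Ward 9,471.2092; Meridian Township 7,592.5418; Pioneer District 9,247.3266; Hillcrest Zone 2,375.1028.
After rounding (cent): Redwood Borough $6,813.82; Lower Ward $9,471.21; Meridian Township $7,592.54; Pioneer District $9,247.33; Hillcrest Zone $2,375.10. Sum = $35,500.00.
No rounding difference to absorb.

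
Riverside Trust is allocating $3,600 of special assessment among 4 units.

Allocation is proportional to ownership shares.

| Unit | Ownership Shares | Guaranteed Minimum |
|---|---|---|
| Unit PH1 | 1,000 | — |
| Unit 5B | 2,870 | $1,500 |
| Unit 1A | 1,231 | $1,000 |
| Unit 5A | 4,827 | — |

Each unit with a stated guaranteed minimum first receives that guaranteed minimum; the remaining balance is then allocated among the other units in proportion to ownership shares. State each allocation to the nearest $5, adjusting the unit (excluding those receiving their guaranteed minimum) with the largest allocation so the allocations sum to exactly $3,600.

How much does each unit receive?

Fund the minimums — Unit 5B $1,500; Unit 1A $1,000. Residual $1,100.
Residual split over remaining ownership shares 5,827: Unit PH1 188.78 → $190; Unit 5A 911.22 → $910.

Unit PH1: $190; Unit 5B: $1,500; Unit 1A: $1,000; Unit 5A: $910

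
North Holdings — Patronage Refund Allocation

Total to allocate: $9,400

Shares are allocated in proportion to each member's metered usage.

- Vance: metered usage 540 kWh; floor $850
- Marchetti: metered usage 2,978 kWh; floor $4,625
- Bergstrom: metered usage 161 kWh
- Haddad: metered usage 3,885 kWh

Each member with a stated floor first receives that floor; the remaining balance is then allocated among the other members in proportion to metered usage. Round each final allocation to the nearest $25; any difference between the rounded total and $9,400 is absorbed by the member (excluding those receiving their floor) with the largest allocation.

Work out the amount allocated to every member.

Vance: $850 · Marchetti: $4,625 · Bergstrom: $150 · Haddad: $3,775

Minimums first: Vance $850; Marchetti $4,625. Balance $3,925.
Balance split over remaining metered usage 4,046: Bergstrom 156.19 → $150; Haddad 3,768.81 → $3,775.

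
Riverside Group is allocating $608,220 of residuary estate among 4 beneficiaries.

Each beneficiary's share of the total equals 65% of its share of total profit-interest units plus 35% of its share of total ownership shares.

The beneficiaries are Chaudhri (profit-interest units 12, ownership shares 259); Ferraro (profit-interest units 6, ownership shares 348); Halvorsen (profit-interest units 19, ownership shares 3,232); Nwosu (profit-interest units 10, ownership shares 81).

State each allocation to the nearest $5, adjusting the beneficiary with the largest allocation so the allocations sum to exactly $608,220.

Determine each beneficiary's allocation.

Totals — profit-interest units 47, ownership shares 3,920.
Combined weights (65% profit-interest units + 35% ownership shares): Chaudhri 0.1891; Ferraro 0.1141; Halvorsen 0.5513; Nwosu 0.1455.
Unrounded shares: Chaudhri 115,003.73; Ferraro 69,367.58; Halvorsen 335,334.42; Nwosu 88,514.27.
At nearest $5: Chaudhri $115,005; Ferraro $69,370; Halvorsen $335,335; Nwosu $88,515. Sum = $608,225.
Difference $608,220 − $608,225 = −$5 applied to largest allocation (Halvorsen): Halvorsen becomes $335,330.

Chaudhri: $115,005; Ferraro: $69,370; Halvorsen: $335,330; Nwosu: $88,515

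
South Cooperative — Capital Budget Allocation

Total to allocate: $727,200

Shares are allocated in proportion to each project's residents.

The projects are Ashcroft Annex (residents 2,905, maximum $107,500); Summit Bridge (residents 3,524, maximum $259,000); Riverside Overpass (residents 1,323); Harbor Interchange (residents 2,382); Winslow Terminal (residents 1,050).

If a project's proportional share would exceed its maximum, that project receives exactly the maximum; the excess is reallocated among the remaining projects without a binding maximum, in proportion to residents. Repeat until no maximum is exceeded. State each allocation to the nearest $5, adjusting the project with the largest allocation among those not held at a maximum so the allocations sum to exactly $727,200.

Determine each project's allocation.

Ashcroft Annex: $107,500; Summit Bridge: $259,000; Riverside Overpass: $100,360; Harbor Interchange: $180,690; Winslow Terminal: $79,650

Residents total: 11,184.
Pro-rata shares before constraints: Ashcroft Annex 188,887.34; Summit Bridge 229,135.62; Riverside Overpass 86,023.39; Harbor Interchange 154,881.12; Winslow Terminal 68,272.53.
Cap binds for Ashcroft Annex ($107,500); residual $619,700 reallocated over remaining residents 8,279.
Cap binds for Summit Bridge ($259,000); residual $360,700 reallocated over remaining residents 4,755.
Remaining shares: Riverside Overpass 100,358.80 → $100,360; Harbor Interchange 180,691.36 → $180,690; Winslow Terminal 79,649.84 → $79,650.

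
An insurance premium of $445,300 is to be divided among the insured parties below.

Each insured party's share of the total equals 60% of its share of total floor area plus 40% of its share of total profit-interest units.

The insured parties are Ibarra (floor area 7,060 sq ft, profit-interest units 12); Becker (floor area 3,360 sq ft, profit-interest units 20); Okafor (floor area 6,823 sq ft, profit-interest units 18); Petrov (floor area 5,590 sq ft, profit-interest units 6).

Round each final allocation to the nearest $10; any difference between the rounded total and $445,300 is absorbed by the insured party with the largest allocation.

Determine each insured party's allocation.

Totals — floor area 22,833, profit-interest units 56.
Combined weights (60% floor area + 40% profit-interest units): Ibarra 0.2712; Becker 0.2312; Okafor 0.3079; Petrov 0.1897.
Proportional shares: Ibarra 120,781.05; Becker 102,931.27; Okafor 137,092.09; Petrov 84,495.59.
Rounded to nearest $10: Ibarra $120,780; Becker $102,930; Okafor $137,090; Petrov $84,500. Sum = $445,300.
No rounding difference to absorb.

Ibarra: $120,780 · Becker: $102,930 · Okafor: $137,090 · Petrov: $84,500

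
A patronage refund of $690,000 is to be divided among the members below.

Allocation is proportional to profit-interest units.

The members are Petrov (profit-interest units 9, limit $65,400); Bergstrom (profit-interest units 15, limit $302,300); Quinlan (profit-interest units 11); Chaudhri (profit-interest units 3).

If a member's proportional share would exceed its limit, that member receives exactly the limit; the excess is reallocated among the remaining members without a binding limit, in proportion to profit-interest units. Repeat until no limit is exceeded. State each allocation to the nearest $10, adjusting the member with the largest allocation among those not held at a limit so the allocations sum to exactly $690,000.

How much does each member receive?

Sum of profit-interest units: 38.
Proportional shares (ignoring caps): Petrov 163,421.05; Bergstrom 272,368.42; Quinlan 199,736.84; Chaudhri 54,473.68.
Cap binds for Petrov ($65,400); remaining pool $624,600 reallocated over remaining profit-interest units 29.
Cap binds for Bergstrom ($302,300); remaining pool $322,300 reallocated over remaining profit-interest units 14.
Remaining shares: Quinlan 253,235.71 → $253,240; Chaudhri 69,064.29 → $69,060.

Petrov: $65,400; Bergstrom: $302,300; Quinlan: $253,240; Chaudhri: $69,060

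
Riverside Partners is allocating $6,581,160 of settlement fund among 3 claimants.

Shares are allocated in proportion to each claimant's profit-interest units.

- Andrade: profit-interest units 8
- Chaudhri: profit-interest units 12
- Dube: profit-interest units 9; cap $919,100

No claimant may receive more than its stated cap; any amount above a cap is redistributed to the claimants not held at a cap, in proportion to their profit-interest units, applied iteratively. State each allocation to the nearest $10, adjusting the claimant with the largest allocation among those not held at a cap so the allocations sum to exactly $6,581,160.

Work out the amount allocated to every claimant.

Sum of profit-interest units: 29.
Proportional shares (ignoring caps): Andrade 1,815,492.41; Chaudhri 2,723,238.62; Dube 2,042,428.97.
Capped: Dube ($919,100); remaining pool $5,662,060 reallocated over remaining profit-interest units 20.
Shares after redistribution: Andrade 2,264,824.00 → $2,264,820; Chaudhri 3,397,236.00 → $3,397,240.

Andrade: $2,264,820 | Chaudhri: $3,397,240 | Dube: $919,100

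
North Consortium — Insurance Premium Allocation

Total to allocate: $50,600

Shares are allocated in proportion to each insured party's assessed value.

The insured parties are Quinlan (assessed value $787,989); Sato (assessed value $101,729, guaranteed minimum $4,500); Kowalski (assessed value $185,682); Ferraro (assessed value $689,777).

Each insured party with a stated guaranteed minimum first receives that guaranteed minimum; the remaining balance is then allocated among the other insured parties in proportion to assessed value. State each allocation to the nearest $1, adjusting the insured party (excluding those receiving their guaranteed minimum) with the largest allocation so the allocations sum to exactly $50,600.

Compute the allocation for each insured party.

Quinlan: $21,838 · Sato: $4,500 · Kowalski: $5,146 · Ferraro: $19,116

Fund the minimums — Sato $4,500. Balance $46,100.
Balance split over remaining assessed value 1,663,448: Quinlan 21,837.95 → $21,838; Kowalski 5,145.90 → $5,146; Ferraro 19,116.15 → $19,116.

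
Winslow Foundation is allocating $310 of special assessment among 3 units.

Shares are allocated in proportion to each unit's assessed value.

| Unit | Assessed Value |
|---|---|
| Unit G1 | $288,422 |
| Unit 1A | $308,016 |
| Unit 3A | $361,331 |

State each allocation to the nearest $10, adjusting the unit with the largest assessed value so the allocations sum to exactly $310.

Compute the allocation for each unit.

Assessed value total: 288,422 + 308,016 + 361,331 = 957,769.
Pro-rata amounts: Unit G1 93.35; Unit 1A 99.70; Unit 3A 116.95.
After rounding ($10): Unit G1 $90; Unit 1A $100; Unit 3A $120. Sum = $310.
Sum already equals the total — no adjustment.

Unit G1: $90 · Unit 1A: $100 · Unit 3A: $120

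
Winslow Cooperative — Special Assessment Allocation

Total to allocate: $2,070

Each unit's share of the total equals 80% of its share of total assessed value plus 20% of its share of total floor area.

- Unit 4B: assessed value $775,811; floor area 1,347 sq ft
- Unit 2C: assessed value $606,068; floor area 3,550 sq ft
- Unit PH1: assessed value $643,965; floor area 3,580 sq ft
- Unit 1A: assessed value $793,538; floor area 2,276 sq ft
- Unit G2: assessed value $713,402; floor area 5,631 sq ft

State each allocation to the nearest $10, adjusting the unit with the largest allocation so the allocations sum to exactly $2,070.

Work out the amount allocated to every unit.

Totals — assessed value 3,532,784, floor area 16,384.
Composite weights (80% assessed value + 20% floor area): Unit 4B 0.1921; Unit 2C 0.1806; Unit PH1 0.1895; Unit 1A 0.2075; Unit G2 0.2303.
Pro-rata amounts: Unit 4B 397.70; Unit 2C 373.80; Unit PH1 392.32; Unit 1A 429.48; Unit G2 476.70.
At nearest $10: Unit 4B $400; Unit 2C $370; Unit PH1 $390; Unit 1A $430; Unit G2 $480. Sum = $2,070.
Rounded total matches; no reconciliation needed.

Unit 4B: $400 | Unit 2C: $370 | Unit PH1: $390 | Unit 1A: $430 | Unit G2: $480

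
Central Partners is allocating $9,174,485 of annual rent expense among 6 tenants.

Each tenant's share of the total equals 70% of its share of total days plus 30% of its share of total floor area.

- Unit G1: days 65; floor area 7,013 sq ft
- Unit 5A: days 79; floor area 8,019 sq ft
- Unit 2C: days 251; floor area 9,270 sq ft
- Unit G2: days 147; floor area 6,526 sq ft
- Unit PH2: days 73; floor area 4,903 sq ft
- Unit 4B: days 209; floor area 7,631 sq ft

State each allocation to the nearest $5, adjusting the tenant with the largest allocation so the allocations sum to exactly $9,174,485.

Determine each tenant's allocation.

Totals — days 824, floor area 43,362.
Combined weights (70% days + 30% floor area): Unit G1 0.1037; Unit 5A 0.1226; Unit 2C 0.2774; Unit G2 0.1700; Unit PH2 0.0959; Unit 4B 0.2303.
Raw shares: Unit G1 951,741.69; Unit 5A 1,124,710.23; Unit 2C 2,544,659.48; Unit G2 1,559,926.42; Unit PH2 880,163.11; Unit 4B 2,113,284.07.
At nearest $5: Unit G1 $951,740; Unit 5A $1,124,710; Unit 2C $2,544,660; Unit G2 $1,559,925; Unit PH2 $880,165; Unit 4B $2,113,285. Sum = $9,174,485.
No rounding difference to absorb.

Unit G1: $951,740 | Unit 5A: $1,124,710 | Unit 2C: $2,544,660 | Unit G2: $1,559,925 | Unit PH2: $880,165 | Unit 4B: $2,113,285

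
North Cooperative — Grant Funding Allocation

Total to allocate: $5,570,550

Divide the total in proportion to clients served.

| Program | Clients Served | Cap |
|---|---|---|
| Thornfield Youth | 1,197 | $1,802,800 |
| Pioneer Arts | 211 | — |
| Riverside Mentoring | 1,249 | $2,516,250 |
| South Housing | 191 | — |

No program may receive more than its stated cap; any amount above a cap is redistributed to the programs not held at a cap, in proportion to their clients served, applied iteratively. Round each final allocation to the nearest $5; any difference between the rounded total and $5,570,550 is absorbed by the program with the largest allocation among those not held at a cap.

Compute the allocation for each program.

Total clients served = 2,848.
Pro-rata shares before constraints: Thornfield Youth 2,341,274.00; Pioneer Arts 412,705.78; Riverside Mentoring 2,442,983.48; South Housing 373,586.75.
Cap binds for Thornfield Youth ($1,802,800); balance $3,767,750 reallocated over remaining clients served 1,651.
Cap binds for Riverside Mentoring ($2,516,250); balance $1,251,500 reallocated over remaining clients served 402.
Remaining shares: Pioneer Arts 656,881.84 → $656,880; South Housing 594,618.16 → $594,620.

Thornfield Youth: $1,802,800 | Pioneer Arts: $656,880 | Riverside Mentoring: $2,516,250 | South Housing: $594,620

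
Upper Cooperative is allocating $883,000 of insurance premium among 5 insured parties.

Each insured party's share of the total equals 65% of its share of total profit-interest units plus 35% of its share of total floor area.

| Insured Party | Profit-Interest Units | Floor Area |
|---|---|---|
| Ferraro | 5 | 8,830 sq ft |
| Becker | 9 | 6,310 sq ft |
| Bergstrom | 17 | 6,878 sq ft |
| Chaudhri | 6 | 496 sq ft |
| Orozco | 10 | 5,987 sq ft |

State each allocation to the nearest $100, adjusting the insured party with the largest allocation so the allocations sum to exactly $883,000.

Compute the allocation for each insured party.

Totals — profit-interest units 47, floor area 28,501.
Composite weights (65% profit-interest units + 35% floor area): Ferraro 0.1776; Becker 0.2020; Bergstrom 0.3196; Chaudhri 0.0891; Orozco 0.2118.
Proportional shares: Ferraro 156,806.43; Becker 178,327.67; Bergstrom 282,180.39; Chaudhri 78,648.58; Orozco 187,036.93.
Rounded to nearest $100: Ferraro $156,800; Becker $178,300; Bergstrom $282,200; Chaudhri $78,600; Orozco $187,000. Sum = $882,900.
Difference $883,000 − $882,900 = +$100 applied to largest allocation (Bergstrom): Bergstrom becomes $282,300.

Ferraro: $156,800 · Becker: $178,300 · Bergstrom: $282,300 · Chaudhri: $78,600 · Orozco: $187,000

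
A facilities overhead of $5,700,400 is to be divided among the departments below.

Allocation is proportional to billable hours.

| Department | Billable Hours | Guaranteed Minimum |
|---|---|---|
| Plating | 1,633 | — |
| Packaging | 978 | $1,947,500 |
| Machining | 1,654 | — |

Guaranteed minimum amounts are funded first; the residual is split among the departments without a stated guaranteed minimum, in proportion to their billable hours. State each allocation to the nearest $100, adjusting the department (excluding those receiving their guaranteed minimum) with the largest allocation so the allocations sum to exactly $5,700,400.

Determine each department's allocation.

Plating: $1,864,500; Packaging: $1,947,500; Machining: $1,888,400

Fund the minimums — Packaging $1,947,500. Residual $3,752,900.
Residual split over remaining billable hours 3,287: Plating 1,864,461.73 → $1,864,500; Machining 1,888,438.27 → $1,888,400.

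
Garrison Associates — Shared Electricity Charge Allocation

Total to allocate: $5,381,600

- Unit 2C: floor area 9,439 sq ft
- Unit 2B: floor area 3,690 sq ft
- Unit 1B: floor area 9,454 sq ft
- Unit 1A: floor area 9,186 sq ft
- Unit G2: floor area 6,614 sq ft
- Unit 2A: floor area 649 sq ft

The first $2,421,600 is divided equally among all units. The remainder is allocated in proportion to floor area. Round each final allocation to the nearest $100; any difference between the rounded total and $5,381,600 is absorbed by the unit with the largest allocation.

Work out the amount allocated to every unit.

Unit 2C: $1,119,400 · Unit 2B: $683,400 · Unit 1B: $1,120,600 · Unit 1A: $1,100,200 · Unit G2: $905,200 · Unit 2A: $452,800

Equal tier: $2,421,600 ÷ 6 = $403,600 apiece.
Remainder $2,960,000 by floor area (total 39,032): Unit 2C 715,808.57 → $715,800; Unit 2B 279,831.93 → $279,800; Unit 1B 716,946.10 → $716,900; Unit 1A 696,622.26 → $696,600; Unit G2 501,574.09 → $501,600; Unit 2A 49,217.05 → $49,200.
Rounding difference +$100 on remainder applied to Unit 1B.
Totals: Unit 2C $403,600 + $715,800 = $1,119,400; Unit 2B $403,600 + $279,800 = $683,400; Unit 1B $403,600 + $717,000 = $1,120,600; Unit 1A $403,600 + $696,600 = $1,100,200; Unit G2 $403,600 + $501,600 = $905,200; Unit 2A $403,600 + $49,200 = $452,800.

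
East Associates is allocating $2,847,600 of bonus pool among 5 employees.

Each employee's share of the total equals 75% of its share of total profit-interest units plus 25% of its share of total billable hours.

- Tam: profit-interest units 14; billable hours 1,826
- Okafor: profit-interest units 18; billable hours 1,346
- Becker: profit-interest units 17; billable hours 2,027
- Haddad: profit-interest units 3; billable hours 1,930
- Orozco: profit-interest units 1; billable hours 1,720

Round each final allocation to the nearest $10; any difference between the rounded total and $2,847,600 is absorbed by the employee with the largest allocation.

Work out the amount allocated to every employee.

Tam: $711,050 · Okafor: $833,620 · Becker: $848,100 · Haddad: $276,160 · Orozco: $178,670

Totals — profit-interest units 53, billable hours 8,849.
Composite weights (75% profit-interest units + 25% billable hours): Tam 0.2497; Okafor 0.2927; Becker 0.2978; Haddad 0.0970; Orozco 0.0627.
Unrounded shares: Tam 711,048.45; Okafor 833,617.46; Becker 848,107.53; Haddad 276,156.73; Orozco 178,669.83.
Rounded to nearest $10: Tam $711,050; Okafor $833,620; Becker $848,110; Haddad $276,160; Orozco $178,670. Sum = $2,847,610.
Difference $2,847,600 − $2,847,610 = −$10 applied to largest allocation (Becker): Becker becomes $848,100.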